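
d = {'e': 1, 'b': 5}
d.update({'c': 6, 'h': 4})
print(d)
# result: {'e': 1, 'b': 5, 'c': 6, 'h': 4}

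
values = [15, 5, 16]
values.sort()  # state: [5, 15, 16]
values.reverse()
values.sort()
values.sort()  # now [5, 15, 16]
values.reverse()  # [16, 15, 5]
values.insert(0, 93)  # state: [93, 16, 15, 5]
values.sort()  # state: [5, 15, 16, 93]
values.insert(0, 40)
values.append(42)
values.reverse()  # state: [42, 93, 16, 15, 5, 40]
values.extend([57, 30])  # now [42, 93, 16, 15, 5, 40, 57, 30]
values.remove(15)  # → [42, 93, 16, 5, 40, 57, 30]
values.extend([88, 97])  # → [42, 93, 16, 5, 40, 57, 30, 88, 97]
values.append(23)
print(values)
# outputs [42, 93, 16, 5, 40, 57, 30, 88, 97, 23]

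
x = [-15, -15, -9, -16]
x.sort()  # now [-16, -15, -15, -9]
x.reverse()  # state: [-9, -15, -15, -16]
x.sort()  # [-16, -15, -15, -9]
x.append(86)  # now [-16, -15, -15, -9, 86]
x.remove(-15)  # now [-16, -15, -9, 86]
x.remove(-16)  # [-15, -9, 86]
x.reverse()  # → [86, -9, -15]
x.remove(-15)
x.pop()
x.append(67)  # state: [86, 67]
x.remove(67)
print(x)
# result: [86]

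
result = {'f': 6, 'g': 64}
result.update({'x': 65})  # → {'f': 6, 'g': 64, 'x': 65}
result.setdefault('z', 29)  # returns 29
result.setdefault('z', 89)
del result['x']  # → {'f': 6, 'g': 64, 'z': 29}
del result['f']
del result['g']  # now {'z': 29}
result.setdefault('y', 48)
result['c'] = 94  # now {'z': 29, 'y': 48, 'c': 94}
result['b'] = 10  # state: {'z': 29, 'y': 48, 'c': 94, 'b': 10}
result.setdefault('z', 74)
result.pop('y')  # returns 48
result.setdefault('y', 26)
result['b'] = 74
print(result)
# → {'z': 29, 'c': 94, 'b': 74, 'y': 26}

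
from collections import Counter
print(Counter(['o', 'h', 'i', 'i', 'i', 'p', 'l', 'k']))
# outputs Counter({'i': 3, 'o': 1, 'h': 1, 'p': 1, 'l': 1, 'k': 1})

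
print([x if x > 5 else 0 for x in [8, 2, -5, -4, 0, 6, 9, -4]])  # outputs [8, 0, 0, 0, 0, 6, 9, 0]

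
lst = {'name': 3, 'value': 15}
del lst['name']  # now {'value': 15}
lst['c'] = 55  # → {'value': 15, 'c': 55}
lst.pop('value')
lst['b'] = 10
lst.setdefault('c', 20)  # 55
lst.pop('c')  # 55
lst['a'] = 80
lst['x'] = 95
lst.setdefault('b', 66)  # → 10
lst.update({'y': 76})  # {'b': 10, 'a': 80, 'x': 95, 'y': 76}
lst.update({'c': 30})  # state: {'b': 10, 'a': 80, 'x': 95, 'y': 76, 'c': 30}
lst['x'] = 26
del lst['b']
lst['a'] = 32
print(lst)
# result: {'a': 32, 'x': 26, 'y': 76, 'c': 30}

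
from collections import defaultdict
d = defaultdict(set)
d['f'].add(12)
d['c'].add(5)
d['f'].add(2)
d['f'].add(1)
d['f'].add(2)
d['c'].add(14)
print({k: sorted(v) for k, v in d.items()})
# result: {'f': [1, 2, 12], 'c': [5, 14]}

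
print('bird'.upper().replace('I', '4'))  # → B4RD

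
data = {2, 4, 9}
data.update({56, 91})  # {2, 4, 9, 56, 91}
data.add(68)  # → {2, 4, 9, 56, 68, 91}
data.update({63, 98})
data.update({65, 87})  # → {2, 4, 9, 56, 63, 65, 68, 87, 91, 98}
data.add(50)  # {2, 4, 9, 50, 56, 63, 65, 68, 87, 91, 98}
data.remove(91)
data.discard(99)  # {2, 4, 9, 50, 56, 63, 65, 68, 87, 98}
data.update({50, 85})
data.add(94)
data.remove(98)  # {2, 4, 9, 50, 56, 63, 65, 68, 85, 87, 94}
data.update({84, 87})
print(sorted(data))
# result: [2, 4, 9, 50, 56, 63, 65, 68, 84, 85, 87, 94]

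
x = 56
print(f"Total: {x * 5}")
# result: Total: 280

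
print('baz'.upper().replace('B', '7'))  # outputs 7AZ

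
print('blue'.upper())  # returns BLUE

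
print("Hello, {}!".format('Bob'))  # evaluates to Hello, Bob!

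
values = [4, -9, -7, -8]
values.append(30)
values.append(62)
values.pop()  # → 62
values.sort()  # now [-9, -8, -7, 4, 30]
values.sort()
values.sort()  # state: [-9, -8, -7, 4, 30]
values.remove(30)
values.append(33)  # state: [-9, -8, -7, 4, 33]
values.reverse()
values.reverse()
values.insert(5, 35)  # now [-9, -8, -7, 4, 33, 35]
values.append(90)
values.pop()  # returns 90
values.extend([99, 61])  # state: [-9, -8, -7, 4, 33, 35, 99, 61]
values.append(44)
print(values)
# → [-9, -8, -7, 4, 33, 35, 99, 61, 44]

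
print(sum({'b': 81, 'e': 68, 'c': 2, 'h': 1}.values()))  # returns 152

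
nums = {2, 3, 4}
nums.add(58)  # {2, 3, 4, 58}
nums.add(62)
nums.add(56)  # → {2, 3, 4, 56, 58, 62}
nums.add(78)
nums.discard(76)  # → {2, 3, 4, 56, 58, 62, 78}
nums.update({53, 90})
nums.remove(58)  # {2, 3, 4, 53, 56, 62, 78, 90}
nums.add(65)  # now {2, 3, 4, 53, 56, 62, 65, 78, 90}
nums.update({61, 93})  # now {2, 3, 4, 53, 56, 61, 62, 65, 78, 90, 93}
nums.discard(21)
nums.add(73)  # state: {2, 3, 4, 53, 56, 61, 62, 65, 73, 78, 90, 93}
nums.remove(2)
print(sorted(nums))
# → [3, 4, 53, 56, 61, 62, 65, 73, 78, 90, 93]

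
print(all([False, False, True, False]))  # False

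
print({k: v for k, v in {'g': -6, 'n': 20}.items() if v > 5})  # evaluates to {'n': 20}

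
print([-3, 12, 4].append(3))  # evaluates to None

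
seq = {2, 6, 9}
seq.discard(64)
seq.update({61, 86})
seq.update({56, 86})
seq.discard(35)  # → {2, 6, 9, 56, 61, 86}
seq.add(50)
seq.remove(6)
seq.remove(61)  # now {2, 9, 50, 56, 86}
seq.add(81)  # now {2, 9, 50, 56, 81, 86}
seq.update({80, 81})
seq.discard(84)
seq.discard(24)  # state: {2, 9, 50, 56, 80, 81, 86}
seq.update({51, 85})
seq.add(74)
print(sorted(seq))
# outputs [2, 9, 50, 51, 56, 74, 80, 81, 85, 86]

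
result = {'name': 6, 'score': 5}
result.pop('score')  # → 5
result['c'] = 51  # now {'name': 6, 'c': 51}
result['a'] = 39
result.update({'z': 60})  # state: {'name': 6, 'c': 51, 'a': 39, 'z': 60}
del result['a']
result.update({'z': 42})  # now {'name': 6, 'c': 51, 'z': 42}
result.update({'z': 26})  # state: {'name': 6, 'c': 51, 'z': 26}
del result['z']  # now {'name': 6, 'c': 51}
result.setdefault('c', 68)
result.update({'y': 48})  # {'name': 6, 'c': 51, 'y': 48}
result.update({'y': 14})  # {'name': 6, 'c': 51, 'y': 14}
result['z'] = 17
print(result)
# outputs {'name': 6, 'c': 51, 'y': 14, 'z': 17}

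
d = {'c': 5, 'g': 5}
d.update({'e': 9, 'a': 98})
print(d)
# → {'c': 5, 'g': 5, 'e': 9, 'a': 98}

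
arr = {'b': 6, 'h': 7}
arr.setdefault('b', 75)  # 6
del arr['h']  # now {'b': 6}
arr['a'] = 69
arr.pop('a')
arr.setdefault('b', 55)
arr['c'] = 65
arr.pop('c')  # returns 65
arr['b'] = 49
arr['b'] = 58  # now {'b': 58}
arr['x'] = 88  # {'b': 58, 'x': 88}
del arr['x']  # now {'b': 58}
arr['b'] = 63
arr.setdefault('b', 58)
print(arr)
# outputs {'b': 63}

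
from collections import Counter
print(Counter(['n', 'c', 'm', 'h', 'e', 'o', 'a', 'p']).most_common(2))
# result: [('n', 1), ('c', 1)]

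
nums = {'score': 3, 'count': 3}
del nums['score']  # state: {'count': 3}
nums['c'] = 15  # {'count': 3, 'c': 15}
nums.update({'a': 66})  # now {'count': 3, 'c': 15, 'a': 66}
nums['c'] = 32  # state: {'count': 3, 'c': 32, 'a': 66}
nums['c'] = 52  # {'count': 3, 'c': 52, 'a': 66}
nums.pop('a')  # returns 66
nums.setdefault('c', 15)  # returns 52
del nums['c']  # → {'count': 3}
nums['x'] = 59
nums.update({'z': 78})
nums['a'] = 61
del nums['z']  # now {'count': 3, 'x': 59, 'a': 61}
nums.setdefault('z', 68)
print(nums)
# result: {'count': 3, 'x': 59, 'a': 61, 'z': 68}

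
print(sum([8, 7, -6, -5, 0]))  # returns 4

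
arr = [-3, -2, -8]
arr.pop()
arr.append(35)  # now [-3, -2, 35]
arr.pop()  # 35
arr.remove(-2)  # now [-3]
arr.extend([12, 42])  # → [-3, 12, 42]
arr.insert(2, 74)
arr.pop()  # 42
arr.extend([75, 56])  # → [-3, 12, 74, 75, 56]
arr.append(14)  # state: [-3, 12, 74, 75, 56, 14]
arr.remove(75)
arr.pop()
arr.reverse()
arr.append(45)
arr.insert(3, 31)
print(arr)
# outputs [56, 74, 12, 31, -3, 45]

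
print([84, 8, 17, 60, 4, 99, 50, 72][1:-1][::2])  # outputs [8, 60, 99]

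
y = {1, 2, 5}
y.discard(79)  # {1, 2, 5}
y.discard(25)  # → {1, 2, 5}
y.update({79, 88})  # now {1, 2, 5, 79, 88}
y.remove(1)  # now {2, 5, 79, 88}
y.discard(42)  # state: {2, 5, 79, 88}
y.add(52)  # {2, 5, 52, 79, 88}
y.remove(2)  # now {5, 52, 79, 88}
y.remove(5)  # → {52, 79, 88}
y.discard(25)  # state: {52, 79, 88}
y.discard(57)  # {52, 79, 88}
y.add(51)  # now {51, 52, 79, 88}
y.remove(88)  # {51, 52, 79}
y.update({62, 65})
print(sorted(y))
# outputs [51, 52, 62, 65, 79]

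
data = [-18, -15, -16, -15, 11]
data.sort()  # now [-18, -16, -15, -15, 11]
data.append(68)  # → [-18, -16, -15, -15, 11, 68]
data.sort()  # [-18, -16, -15, -15, 11, 68]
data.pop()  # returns 68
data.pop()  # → 11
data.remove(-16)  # [-18, -15, -15]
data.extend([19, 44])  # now [-18, -15, -15, 19, 44]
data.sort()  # [-18, -15, -15, 19, 44]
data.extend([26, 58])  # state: [-18, -15, -15, 19, 44, 26, 58]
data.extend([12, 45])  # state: [-18, -15, -15, 19, 44, 26, 58, 12, 45]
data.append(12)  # [-18, -15, -15, 19, 44, 26, 58, 12, 45, 12]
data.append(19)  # [-18, -15, -15, 19, 44, 26, 58, 12, 45, 12, 19]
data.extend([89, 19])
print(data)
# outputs [-18, -15, -15, 19, 44, 26, 58, 12, 45, 12, 19, 89, 19]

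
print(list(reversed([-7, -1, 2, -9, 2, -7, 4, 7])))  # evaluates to [7, 4, -7, 2, -9, 2, -1, -7]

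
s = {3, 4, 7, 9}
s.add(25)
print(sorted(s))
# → [3, 4, 7, 9, 25]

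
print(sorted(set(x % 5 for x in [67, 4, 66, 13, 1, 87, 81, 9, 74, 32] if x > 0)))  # [1, 2, 3, 4]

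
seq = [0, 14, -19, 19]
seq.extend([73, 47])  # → [0, 14, -19, 19, 73, 47]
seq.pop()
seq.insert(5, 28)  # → [0, 14, -19, 19, 73, 28]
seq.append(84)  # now [0, 14, -19, 19, 73, 28, 84]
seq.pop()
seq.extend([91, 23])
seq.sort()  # [-19, 0, 14, 19, 23, 28, 73, 91]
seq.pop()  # 91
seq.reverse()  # [73, 28, 23, 19, 14, 0, -19]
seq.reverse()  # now [-19, 0, 14, 19, 23, 28, 73]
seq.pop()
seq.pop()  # 28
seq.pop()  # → 23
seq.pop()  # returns 19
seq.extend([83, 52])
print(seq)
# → [-19, 0, 14, 83, 52]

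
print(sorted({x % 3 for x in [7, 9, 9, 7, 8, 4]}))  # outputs [0, 1, 2]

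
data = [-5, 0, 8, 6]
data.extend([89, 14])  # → [-5, 0, 8, 6, 89, 14]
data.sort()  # [-5, 0, 6, 8, 14, 89]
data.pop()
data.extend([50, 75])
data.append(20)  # [-5, 0, 6, 8, 14, 50, 75, 20]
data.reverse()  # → [20, 75, 50, 14, 8, 6, 0, -5]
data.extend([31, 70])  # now [20, 75, 50, 14, 8, 6, 0, -5, 31, 70]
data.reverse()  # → [70, 31, -5, 0, 6, 8, 14, 50, 75, 20]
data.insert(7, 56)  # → [70, 31, -5, 0, 6, 8, 14, 56, 50, 75, 20]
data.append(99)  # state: [70, 31, -5, 0, 6, 8, 14, 56, 50, 75, 20, 99]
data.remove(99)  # [70, 31, -5, 0, 6, 8, 14, 56, 50, 75, 20]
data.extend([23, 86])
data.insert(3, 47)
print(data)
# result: [70, 31, -5, 47, 0, 6, 8, 14, 56, 50, 75, 20, 23, 86]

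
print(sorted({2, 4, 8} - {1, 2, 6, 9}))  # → [4, 8]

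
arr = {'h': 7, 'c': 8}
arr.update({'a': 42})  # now {'h': 7, 'c': 8, 'a': 42}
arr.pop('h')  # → 7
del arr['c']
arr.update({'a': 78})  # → {'a': 78}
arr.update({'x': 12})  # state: {'a': 78, 'x': 12}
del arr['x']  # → {'a': 78}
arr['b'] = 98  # {'a': 78, 'b': 98}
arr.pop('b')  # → 98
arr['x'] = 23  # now {'a': 78, 'x': 23}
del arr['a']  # {'x': 23}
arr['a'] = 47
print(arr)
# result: {'x': 23, 'a': 47}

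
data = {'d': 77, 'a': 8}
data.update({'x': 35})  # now {'d': 77, 'a': 8, 'x': 35}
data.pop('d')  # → 77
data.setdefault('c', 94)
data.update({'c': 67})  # {'a': 8, 'x': 35, 'c': 67}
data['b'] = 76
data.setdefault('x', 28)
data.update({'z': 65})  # {'a': 8, 'x': 35, 'c': 67, 'b': 76, 'z': 65}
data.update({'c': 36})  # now {'a': 8, 'x': 35, 'c': 36, 'b': 76, 'z': 65}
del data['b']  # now {'a': 8, 'x': 35, 'c': 36, 'z': 65}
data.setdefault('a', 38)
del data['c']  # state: {'a': 8, 'x': 35, 'z': 65}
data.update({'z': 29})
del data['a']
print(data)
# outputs {'x': 35, 'z': 29}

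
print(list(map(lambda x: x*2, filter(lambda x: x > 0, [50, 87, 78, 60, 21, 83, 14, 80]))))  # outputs [100, 174, 156, 120, 42, 166, 28, 160]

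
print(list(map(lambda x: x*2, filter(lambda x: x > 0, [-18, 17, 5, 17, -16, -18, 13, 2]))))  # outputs [34, 10, 34, 26, 4]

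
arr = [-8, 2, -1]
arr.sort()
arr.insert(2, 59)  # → [-8, -1, 59, 2]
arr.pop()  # 2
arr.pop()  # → 59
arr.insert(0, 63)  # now [63, -8, -1]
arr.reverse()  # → [-1, -8, 63]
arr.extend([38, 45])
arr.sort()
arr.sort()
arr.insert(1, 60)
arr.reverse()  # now [63, 45, 38, -1, 60, -8]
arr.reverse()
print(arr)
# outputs [-8, 60, -1, 38, 45, 63]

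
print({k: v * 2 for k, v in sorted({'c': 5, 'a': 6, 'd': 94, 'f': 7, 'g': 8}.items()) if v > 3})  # {'a': 12, 'c': 10, 'd': 188, 'f': 14, 'g': 16}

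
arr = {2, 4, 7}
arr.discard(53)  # {2, 4, 7}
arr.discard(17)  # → {2, 4, 7}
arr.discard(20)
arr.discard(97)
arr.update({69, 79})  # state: {2, 4, 7, 69, 79}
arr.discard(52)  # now {2, 4, 7, 69, 79}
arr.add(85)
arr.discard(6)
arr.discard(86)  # {2, 4, 7, 69, 79, 85}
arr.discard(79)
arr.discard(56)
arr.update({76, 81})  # {2, 4, 7, 69, 76, 81, 85}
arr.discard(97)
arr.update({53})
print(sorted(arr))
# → [2, 4, 7, 53, 69, 76, 81, 85]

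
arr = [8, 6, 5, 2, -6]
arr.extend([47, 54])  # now [8, 6, 5, 2, -6, 47, 54]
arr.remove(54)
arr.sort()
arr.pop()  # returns 47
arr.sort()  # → [-6, 2, 5, 6, 8]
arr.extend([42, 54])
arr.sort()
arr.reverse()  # [54, 42, 8, 6, 5, 2, -6]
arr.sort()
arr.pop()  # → 54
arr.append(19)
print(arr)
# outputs [-6, 2, 5, 6, 8, 42, 19]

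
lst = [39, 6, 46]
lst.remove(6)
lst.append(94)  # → [39, 46, 94]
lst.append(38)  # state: [39, 46, 94, 38]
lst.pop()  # 38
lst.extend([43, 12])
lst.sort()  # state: [12, 39, 43, 46, 94]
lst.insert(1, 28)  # [12, 28, 39, 43, 46, 94]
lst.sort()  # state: [12, 28, 39, 43, 46, 94]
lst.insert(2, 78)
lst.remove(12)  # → [28, 78, 39, 43, 46, 94]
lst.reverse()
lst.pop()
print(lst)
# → [94, 46, 43, 39, 78]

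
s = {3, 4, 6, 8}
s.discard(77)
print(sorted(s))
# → [3, 4, 6, 8]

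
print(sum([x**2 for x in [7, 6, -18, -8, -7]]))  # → 522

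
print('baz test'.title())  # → Baz Test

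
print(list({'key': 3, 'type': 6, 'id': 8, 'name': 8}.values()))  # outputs [3, 6, 8, 8]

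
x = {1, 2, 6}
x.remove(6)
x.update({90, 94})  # {1, 2, 90, 94}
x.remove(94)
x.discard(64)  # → {1, 2, 90}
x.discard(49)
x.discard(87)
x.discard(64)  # {1, 2, 90}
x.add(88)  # {1, 2, 88, 90}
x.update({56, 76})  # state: {1, 2, 56, 76, 88, 90}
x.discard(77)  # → {1, 2, 56, 76, 88, 90}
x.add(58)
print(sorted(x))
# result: [1, 2, 56, 58, 76, 88, 90]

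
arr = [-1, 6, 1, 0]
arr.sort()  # [-1, 0, 1, 6]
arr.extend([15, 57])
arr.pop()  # 57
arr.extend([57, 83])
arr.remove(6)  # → [-1, 0, 1, 15, 57, 83]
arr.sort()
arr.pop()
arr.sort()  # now [-1, 0, 1, 15, 57]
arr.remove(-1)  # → [0, 1, 15, 57]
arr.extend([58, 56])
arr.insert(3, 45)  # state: [0, 1, 15, 45, 57, 58, 56]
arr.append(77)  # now [0, 1, 15, 45, 57, 58, 56, 77]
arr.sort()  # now [0, 1, 15, 45, 56, 57, 58, 77]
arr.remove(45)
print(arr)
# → [0, 1, 15, 56, 57, 58, 77]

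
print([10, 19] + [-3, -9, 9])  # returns [10, 19, -3, -9, 9]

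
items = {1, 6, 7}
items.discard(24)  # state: {1, 6, 7}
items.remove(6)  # {1, 7}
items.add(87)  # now {1, 7, 87}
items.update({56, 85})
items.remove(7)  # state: {1, 56, 85, 87}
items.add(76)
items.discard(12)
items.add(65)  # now {1, 56, 65, 76, 85, 87}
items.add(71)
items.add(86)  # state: {1, 56, 65, 71, 76, 85, 86, 87}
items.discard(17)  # {1, 56, 65, 71, 76, 85, 86, 87}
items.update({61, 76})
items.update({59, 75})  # {1, 56, 59, 61, 65, 71, 75, 76, 85, 86, 87}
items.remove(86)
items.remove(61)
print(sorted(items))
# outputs [1, 56, 59, 65, 71, 75, 76, 85, 87]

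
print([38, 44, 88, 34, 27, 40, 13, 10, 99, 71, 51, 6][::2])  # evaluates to [38, 88, 27, 13, 99, 51]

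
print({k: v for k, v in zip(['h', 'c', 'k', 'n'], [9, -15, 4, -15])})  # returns {'h': 9, 'c': -15, 'k': 4, 'n': -15}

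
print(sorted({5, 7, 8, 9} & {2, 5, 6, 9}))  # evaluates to [5, 9]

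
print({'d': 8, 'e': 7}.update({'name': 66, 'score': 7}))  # None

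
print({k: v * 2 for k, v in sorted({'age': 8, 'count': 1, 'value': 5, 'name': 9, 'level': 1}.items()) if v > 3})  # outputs {'age': 16, 'name': 18, 'value': 10}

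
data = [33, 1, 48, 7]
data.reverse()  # [7, 48, 1, 33]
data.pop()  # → 33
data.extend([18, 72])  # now [7, 48, 1, 18, 72]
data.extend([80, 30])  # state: [7, 48, 1, 18, 72, 80, 30]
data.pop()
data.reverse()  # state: [80, 72, 18, 1, 48, 7]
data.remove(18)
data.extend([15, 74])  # [80, 72, 1, 48, 7, 15, 74]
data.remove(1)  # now [80, 72, 48, 7, 15, 74]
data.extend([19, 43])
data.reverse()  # [43, 19, 74, 15, 7, 48, 72, 80]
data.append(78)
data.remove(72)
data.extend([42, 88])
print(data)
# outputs [43, 19, 74, 15, 7, 48, 80, 78, 42, 88]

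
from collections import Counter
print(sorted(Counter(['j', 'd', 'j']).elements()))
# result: ['d', 'j', 'j']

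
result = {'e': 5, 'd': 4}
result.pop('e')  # 5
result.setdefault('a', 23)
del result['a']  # {'d': 4}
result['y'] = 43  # {'d': 4, 'y': 43}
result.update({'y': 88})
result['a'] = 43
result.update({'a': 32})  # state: {'d': 4, 'y': 88, 'a': 32}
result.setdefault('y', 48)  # 88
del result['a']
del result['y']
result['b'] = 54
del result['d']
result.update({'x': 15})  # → {'b': 54, 'x': 15}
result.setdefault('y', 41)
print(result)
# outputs {'b': 54, 'x': 15, 'y': 41}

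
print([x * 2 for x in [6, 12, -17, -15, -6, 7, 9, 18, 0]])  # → [12, 24, -34, -30, -12, 14, 18, 36, 0]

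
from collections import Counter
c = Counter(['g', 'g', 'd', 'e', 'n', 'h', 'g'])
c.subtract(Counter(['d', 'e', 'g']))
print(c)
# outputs Counter({'g': 2, 'n': 1, 'h': 1, 'd': 0, 'e': 0})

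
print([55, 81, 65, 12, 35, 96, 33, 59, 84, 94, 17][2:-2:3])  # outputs [65, 96, 84]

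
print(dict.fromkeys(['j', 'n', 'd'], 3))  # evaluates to {'j': 3, 'n': 3, 'd': 3}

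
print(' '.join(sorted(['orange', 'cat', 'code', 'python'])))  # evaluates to cat code orange python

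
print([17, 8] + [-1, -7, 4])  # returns [17, 8, -1, -7, 4]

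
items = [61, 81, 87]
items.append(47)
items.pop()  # 47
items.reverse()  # [87, 81, 61]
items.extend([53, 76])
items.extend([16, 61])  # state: [87, 81, 61, 53, 76, 16, 61]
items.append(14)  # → [87, 81, 61, 53, 76, 16, 61, 14]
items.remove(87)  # [81, 61, 53, 76, 16, 61, 14]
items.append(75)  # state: [81, 61, 53, 76, 16, 61, 14, 75]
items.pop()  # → 75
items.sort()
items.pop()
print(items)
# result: [14, 16, 53, 61, 61, 76]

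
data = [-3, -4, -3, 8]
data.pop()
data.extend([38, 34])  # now [-3, -4, -3, 38, 34]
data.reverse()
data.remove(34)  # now [38, -3, -4, -3]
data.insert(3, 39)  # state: [38, -3, -4, 39, -3]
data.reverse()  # [-3, 39, -4, -3, 38]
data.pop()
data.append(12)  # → [-3, 39, -4, -3, 12]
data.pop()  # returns 12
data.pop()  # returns -3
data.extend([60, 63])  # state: [-3, 39, -4, 60, 63]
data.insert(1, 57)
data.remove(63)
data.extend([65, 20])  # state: [-3, 57, 39, -4, 60, 65, 20]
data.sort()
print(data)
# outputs [-4, -3, 20, 39, 57, 60, 65]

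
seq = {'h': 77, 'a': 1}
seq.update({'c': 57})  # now {'h': 77, 'a': 1, 'c': 57}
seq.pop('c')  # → 57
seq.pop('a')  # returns 1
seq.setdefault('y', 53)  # 53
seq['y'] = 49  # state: {'h': 77, 'y': 49}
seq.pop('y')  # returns 49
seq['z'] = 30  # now {'h': 77, 'z': 30}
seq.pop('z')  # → 30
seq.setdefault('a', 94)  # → 94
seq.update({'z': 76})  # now {'h': 77, 'a': 94, 'z': 76}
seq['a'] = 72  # {'h': 77, 'a': 72, 'z': 76}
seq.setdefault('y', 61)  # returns 61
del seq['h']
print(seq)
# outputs {'a': 72, 'z': 76, 'y': 61}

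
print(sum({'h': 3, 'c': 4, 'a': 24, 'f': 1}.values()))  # 32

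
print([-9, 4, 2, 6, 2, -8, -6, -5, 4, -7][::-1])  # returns [-7, 4, -5, -6, -8, 2, 6, 2, 4, -9]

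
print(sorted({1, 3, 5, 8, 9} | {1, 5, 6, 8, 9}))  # [1, 3, 5, 6, 8, 9]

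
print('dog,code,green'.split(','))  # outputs ['dog', 'code', 'green']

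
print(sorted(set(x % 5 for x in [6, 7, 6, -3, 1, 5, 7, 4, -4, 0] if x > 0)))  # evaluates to [0, 1, 2, 4]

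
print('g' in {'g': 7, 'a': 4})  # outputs True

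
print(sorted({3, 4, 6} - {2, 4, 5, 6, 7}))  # [3]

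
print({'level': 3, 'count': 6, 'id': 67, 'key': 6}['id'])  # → 67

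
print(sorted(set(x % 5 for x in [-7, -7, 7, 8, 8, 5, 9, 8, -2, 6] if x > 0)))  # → [0, 1, 2, 3, 4]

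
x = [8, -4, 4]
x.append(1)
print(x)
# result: [8, -4, 4, 1]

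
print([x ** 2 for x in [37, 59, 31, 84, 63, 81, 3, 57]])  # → [1369, 3481, 961, 7056, 3969, 6561, 9, 3249]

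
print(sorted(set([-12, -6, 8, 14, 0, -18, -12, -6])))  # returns [-18, -12, -6, 0, 8, 14]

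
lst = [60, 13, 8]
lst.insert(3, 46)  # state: [60, 13, 8, 46]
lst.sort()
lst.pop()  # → 60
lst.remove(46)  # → [8, 13]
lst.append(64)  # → [8, 13, 64]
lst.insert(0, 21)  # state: [21, 8, 13, 64]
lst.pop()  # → 64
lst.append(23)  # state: [21, 8, 13, 23]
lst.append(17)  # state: [21, 8, 13, 23, 17]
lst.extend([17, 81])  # [21, 8, 13, 23, 17, 17, 81]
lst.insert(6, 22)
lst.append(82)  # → [21, 8, 13, 23, 17, 17, 22, 81, 82]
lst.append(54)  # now [21, 8, 13, 23, 17, 17, 22, 81, 82, 54]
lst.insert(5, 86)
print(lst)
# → [21, 8, 13, 23, 17, 86, 17, 22, 81, 82, 54]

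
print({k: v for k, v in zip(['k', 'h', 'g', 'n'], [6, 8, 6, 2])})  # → {'k': 6, 'h': 8, 'g': 6, 'n': 2}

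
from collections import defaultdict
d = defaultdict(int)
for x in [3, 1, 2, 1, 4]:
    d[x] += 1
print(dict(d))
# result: {3: 1, 1: 2, 2: 1, 4: 1}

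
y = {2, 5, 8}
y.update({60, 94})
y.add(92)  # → {2, 5, 8, 60, 92, 94}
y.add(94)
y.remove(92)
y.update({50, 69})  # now {2, 5, 8, 50, 60, 69, 94}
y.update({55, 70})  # {2, 5, 8, 50, 55, 60, 69, 70, 94}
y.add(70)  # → {2, 5, 8, 50, 55, 60, 69, 70, 94}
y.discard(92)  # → {2, 5, 8, 50, 55, 60, 69, 70, 94}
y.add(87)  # {2, 5, 8, 50, 55, 60, 69, 70, 87, 94}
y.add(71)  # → {2, 5, 8, 50, 55, 60, 69, 70, 71, 87, 94}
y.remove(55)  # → {2, 5, 8, 50, 60, 69, 70, 71, 87, 94}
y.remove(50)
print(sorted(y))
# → [2, 5, 8, 60, 69, 70, 71, 87, 94]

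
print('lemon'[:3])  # lem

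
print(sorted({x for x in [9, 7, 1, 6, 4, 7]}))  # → [1, 4, 6, 7, 9]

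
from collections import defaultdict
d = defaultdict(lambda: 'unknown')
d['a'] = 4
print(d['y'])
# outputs unknown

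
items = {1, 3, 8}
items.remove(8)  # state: {1, 3}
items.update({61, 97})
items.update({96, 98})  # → {1, 3, 61, 96, 97, 98}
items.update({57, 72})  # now {1, 3, 57, 61, 72, 96, 97, 98}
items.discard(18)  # {1, 3, 57, 61, 72, 96, 97, 98}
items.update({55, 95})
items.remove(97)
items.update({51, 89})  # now {1, 3, 51, 55, 57, 61, 72, 89, 95, 96, 98}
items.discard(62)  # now {1, 3, 51, 55, 57, 61, 72, 89, 95, 96, 98}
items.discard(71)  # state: {1, 3, 51, 55, 57, 61, 72, 89, 95, 96, 98}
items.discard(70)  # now {1, 3, 51, 55, 57, 61, 72, 89, 95, 96, 98}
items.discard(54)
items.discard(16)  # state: {1, 3, 51, 55, 57, 61, 72, 89, 95, 96, 98}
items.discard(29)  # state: {1, 3, 51, 55, 57, 61, 72, 89, 95, 96, 98}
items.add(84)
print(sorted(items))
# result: [1, 3, 51, 55, 57, 61, 72, 84, 89, 95, 96, 98]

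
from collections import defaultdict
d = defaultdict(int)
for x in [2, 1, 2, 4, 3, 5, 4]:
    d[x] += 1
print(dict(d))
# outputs {2: 2, 1: 1, 4: 2, 3: 1, 5: 1}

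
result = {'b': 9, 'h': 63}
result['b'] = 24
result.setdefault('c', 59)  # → 59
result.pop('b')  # 24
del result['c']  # {'h': 63}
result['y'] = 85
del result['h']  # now {'y': 85}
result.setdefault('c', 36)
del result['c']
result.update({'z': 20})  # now {'y': 85, 'z': 20}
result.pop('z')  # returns 20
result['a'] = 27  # {'y': 85, 'a': 27}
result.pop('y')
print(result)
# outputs {'a': 27}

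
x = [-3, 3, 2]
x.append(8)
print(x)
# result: [-3, 3, 2, 8]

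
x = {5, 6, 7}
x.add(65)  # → {5, 6, 7, 65}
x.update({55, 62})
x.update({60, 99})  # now {5, 6, 7, 55, 60, 62, 65, 99}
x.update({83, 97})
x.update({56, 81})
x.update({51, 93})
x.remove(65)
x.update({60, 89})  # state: {5, 6, 7, 51, 55, 56, 60, 62, 81, 83, 89, 93, 97, 99}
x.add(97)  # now {5, 6, 7, 51, 55, 56, 60, 62, 81, 83, 89, 93, 97, 99}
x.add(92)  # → {5, 6, 7, 51, 55, 56, 60, 62, 81, 83, 89, 92, 93, 97, 99}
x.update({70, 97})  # {5, 6, 7, 51, 55, 56, 60, 62, 70, 81, 83, 89, 92, 93, 97, 99}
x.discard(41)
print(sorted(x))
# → [5, 6, 7, 51, 55, 56, 60, 62, 70, 81, 83, 89, 92, 93, 97, 99]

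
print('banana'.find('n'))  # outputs 2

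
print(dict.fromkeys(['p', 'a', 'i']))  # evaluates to {'p': None, 'a': None, 'i': None}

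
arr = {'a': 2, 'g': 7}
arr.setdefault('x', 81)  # 81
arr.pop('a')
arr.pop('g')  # 7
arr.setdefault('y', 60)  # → 60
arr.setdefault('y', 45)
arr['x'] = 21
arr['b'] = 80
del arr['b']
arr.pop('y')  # 60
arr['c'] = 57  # {'x': 21, 'c': 57}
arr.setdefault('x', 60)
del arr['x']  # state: {'c': 57}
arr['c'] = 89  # {'c': 89}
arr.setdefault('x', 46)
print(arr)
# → {'c': 89, 'x': 46}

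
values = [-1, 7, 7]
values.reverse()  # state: [7, 7, -1]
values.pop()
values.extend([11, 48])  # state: [7, 7, 11, 48]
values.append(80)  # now [7, 7, 11, 48, 80]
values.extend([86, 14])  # [7, 7, 11, 48, 80, 86, 14]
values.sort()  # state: [7, 7, 11, 14, 48, 80, 86]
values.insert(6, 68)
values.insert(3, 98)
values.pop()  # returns 86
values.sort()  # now [7, 7, 11, 14, 48, 68, 80, 98]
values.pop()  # 98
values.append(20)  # [7, 7, 11, 14, 48, 68, 80, 20]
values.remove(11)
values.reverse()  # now [20, 80, 68, 48, 14, 7, 7]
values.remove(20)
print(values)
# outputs [80, 68, 48, 14, 7, 7]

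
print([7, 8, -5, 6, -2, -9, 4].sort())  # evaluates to None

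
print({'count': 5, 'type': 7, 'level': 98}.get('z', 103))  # 103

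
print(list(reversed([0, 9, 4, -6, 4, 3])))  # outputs [3, 4, -6, 4, 9, 0]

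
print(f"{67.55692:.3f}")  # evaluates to 67.557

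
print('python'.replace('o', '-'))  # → pyth-n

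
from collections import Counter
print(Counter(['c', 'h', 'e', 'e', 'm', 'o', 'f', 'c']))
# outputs Counter({'c': 2, 'e': 2, 'h': 1, 'm': 1, 'o': 1, 'f': 1})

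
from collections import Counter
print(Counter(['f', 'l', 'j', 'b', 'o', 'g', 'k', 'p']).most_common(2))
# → [('f', 1), ('l', 1)]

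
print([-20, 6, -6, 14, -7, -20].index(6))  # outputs 1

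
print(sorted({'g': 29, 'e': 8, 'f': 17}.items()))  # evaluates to [('e', 8), ('f', 17), ('g', 29)]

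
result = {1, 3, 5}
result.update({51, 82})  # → {1, 3, 5, 51, 82}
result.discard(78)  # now {1, 3, 5, 51, 82}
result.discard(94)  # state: {1, 3, 5, 51, 82}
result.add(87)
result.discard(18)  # {1, 3, 5, 51, 82, 87}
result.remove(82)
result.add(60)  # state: {1, 3, 5, 51, 60, 87}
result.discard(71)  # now {1, 3, 5, 51, 60, 87}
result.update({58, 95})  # {1, 3, 5, 51, 58, 60, 87, 95}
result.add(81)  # {1, 3, 5, 51, 58, 60, 81, 87, 95}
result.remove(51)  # {1, 3, 5, 58, 60, 81, 87, 95}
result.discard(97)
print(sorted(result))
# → [1, 3, 5, 58, 60, 81, 87, 95]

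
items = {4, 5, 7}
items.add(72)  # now {4, 5, 7, 72}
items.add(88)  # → {4, 5, 7, 72, 88}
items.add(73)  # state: {4, 5, 7, 72, 73, 88}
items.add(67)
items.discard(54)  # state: {4, 5, 7, 67, 72, 73, 88}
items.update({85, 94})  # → {4, 5, 7, 67, 72, 73, 85, 88, 94}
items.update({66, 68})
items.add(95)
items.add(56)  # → {4, 5, 7, 56, 66, 67, 68, 72, 73, 85, 88, 94, 95}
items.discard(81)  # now {4, 5, 7, 56, 66, 67, 68, 72, 73, 85, 88, 94, 95}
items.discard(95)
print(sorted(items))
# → [4, 5, 7, 56, 66, 67, 68, 72, 73, 85, 88, 94]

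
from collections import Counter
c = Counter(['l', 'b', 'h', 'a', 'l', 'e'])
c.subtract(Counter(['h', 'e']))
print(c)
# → Counter({'l': 2, 'b': 1, 'a': 1, 'h': 0, 'e': 0})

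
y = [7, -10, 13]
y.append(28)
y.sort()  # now [-10, 7, 13, 28]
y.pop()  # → 28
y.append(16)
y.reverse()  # [16, 13, 7, -10]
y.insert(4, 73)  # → [16, 13, 7, -10, 73]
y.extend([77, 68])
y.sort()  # [-10, 7, 13, 16, 68, 73, 77]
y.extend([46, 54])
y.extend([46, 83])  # [-10, 7, 13, 16, 68, 73, 77, 46, 54, 46, 83]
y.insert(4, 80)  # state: [-10, 7, 13, 16, 80, 68, 73, 77, 46, 54, 46, 83]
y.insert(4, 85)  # [-10, 7, 13, 16, 85, 80, 68, 73, 77, 46, 54, 46, 83]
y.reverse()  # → [83, 46, 54, 46, 77, 73, 68, 80, 85, 16, 13, 7, -10]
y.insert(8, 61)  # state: [83, 46, 54, 46, 77, 73, 68, 80, 61, 85, 16, 13, 7, -10]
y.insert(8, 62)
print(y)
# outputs [83, 46, 54, 46, 77, 73, 68, 80, 62, 61, 85, 16, 13, 7, -10]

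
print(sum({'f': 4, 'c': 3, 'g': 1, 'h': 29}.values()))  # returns 37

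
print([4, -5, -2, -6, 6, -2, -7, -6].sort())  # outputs None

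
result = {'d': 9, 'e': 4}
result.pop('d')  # 9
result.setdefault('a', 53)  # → 53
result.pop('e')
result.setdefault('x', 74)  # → 74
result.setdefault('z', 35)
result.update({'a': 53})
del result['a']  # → {'x': 74, 'z': 35}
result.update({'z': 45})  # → {'x': 74, 'z': 45}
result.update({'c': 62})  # {'x': 74, 'z': 45, 'c': 62}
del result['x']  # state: {'z': 45, 'c': 62}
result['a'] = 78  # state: {'z': 45, 'c': 62, 'a': 78}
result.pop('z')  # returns 45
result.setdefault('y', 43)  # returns 43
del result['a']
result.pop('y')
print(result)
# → {'c': 62}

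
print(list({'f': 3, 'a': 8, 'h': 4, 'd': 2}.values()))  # [3, 8, 4, 2]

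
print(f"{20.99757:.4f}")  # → 20.9976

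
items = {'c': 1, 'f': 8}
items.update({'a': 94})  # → {'c': 1, 'f': 8, 'a': 94}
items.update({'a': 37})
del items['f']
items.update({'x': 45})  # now {'c': 1, 'a': 37, 'x': 45}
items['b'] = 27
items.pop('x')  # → 45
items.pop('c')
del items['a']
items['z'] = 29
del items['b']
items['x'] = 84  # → {'z': 29, 'x': 84}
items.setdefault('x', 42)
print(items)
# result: {'z': 29, 'x': 84}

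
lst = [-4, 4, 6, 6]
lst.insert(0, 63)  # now [63, -4, 4, 6, 6]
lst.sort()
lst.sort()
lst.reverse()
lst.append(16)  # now [63, 6, 6, 4, -4, 16]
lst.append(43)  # [63, 6, 6, 4, -4, 16, 43]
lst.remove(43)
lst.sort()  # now [-4, 4, 6, 6, 16, 63]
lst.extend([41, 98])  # [-4, 4, 6, 6, 16, 63, 41, 98]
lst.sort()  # [-4, 4, 6, 6, 16, 41, 63, 98]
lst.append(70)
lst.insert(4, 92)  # [-4, 4, 6, 6, 92, 16, 41, 63, 98, 70]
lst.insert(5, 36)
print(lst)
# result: [-4, 4, 6, 6, 92, 36, 16, 41, 63, 98, 70]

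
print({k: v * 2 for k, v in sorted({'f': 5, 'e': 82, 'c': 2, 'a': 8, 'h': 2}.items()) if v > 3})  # {'a': 16, 'e': 164, 'f': 10}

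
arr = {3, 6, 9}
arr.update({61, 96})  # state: {3, 6, 9, 61, 96}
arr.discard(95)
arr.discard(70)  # {3, 6, 9, 61, 96}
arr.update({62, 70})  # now {3, 6, 9, 61, 62, 70, 96}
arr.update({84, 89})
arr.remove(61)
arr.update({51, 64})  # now {3, 6, 9, 51, 62, 64, 70, 84, 89, 96}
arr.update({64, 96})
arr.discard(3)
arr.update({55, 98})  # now {6, 9, 51, 55, 62, 64, 70, 84, 89, 96, 98}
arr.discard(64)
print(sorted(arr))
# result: [6, 9, 51, 55, 62, 70, 84, 89, 96, 98]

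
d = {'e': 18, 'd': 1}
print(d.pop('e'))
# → 18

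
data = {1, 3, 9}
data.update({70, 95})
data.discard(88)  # {1, 3, 9, 70, 95}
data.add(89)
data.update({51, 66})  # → {1, 3, 9, 51, 66, 70, 89, 95}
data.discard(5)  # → {1, 3, 9, 51, 66, 70, 89, 95}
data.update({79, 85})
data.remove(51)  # {1, 3, 9, 66, 70, 79, 85, 89, 95}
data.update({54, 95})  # {1, 3, 9, 54, 66, 70, 79, 85, 89, 95}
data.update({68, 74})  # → {1, 3, 9, 54, 66, 68, 70, 74, 79, 85, 89, 95}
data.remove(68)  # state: {1, 3, 9, 54, 66, 70, 74, 79, 85, 89, 95}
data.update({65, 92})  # {1, 3, 9, 54, 65, 66, 70, 74, 79, 85, 89, 92, 95}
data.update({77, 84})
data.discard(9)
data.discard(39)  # {1, 3, 54, 65, 66, 70, 74, 77, 79, 84, 85, 89, 92, 95}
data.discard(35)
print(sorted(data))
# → [1, 3, 54, 65, 66, 70, 74, 77, 79, 84, 85, 89, 92, 95]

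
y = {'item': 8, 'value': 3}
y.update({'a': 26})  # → {'item': 8, 'value': 3, 'a': 26}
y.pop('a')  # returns 26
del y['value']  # {'item': 8}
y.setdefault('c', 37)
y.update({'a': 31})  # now {'item': 8, 'c': 37, 'a': 31}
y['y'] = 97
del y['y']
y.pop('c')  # 37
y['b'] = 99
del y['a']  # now {'item': 8, 'b': 99}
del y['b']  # {'item': 8}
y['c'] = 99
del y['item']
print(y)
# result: {'c': 99}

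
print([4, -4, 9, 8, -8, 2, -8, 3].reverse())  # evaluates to None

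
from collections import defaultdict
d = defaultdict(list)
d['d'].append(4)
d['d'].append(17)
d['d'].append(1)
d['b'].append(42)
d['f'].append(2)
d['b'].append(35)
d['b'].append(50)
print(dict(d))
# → {'d': [4, 17, 1], 'b': [42, 35, 50], 'f': [2]}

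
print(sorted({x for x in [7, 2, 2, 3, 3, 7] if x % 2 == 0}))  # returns [2]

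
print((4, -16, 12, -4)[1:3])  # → (-16, 12)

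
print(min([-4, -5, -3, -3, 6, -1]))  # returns -5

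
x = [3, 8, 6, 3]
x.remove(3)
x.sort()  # [3, 6, 8]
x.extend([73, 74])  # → [3, 6, 8, 73, 74]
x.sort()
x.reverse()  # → [74, 73, 8, 6, 3]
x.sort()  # [3, 6, 8, 73, 74]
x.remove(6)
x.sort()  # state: [3, 8, 73, 74]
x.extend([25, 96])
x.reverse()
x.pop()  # 3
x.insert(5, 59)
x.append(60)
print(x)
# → [96, 25, 74, 73, 8, 59, 60]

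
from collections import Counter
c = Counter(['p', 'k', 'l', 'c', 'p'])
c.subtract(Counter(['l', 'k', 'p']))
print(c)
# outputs Counter({'p': 1, 'c': 1, 'k': 0, 'l': 0})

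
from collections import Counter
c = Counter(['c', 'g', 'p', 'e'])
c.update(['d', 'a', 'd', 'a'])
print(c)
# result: Counter({'d': 2, 'a': 2, 'c': 1, 'g': 1, 'p': 1, 'e': 1})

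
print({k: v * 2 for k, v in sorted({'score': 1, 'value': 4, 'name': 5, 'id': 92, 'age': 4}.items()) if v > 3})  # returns {'age': 8, 'id': 184, 'name': 10, 'value': 8}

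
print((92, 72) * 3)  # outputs (92, 72, 92, 72, 92, 72)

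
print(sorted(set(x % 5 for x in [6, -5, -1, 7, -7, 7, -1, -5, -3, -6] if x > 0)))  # [1, 2]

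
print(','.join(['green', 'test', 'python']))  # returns green,test,python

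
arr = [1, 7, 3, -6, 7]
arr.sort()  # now [-6, 1, 3, 7, 7]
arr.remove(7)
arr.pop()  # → 7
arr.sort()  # [-6, 1, 3]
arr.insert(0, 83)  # [83, -6, 1, 3]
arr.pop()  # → 3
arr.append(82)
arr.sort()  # [-6, 1, 82, 83]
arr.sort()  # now [-6, 1, 82, 83]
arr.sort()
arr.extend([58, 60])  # [-6, 1, 82, 83, 58, 60]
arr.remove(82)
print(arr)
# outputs [-6, 1, 83, 58, 60]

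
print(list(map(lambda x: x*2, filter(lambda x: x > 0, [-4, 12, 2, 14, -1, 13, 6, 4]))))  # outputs [24, 4, 28, 26, 12, 8]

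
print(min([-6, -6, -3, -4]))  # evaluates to -6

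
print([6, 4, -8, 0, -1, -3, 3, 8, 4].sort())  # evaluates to None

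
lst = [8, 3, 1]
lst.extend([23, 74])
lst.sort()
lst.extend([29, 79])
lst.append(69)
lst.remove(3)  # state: [1, 8, 23, 74, 29, 79, 69]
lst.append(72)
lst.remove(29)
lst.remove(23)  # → [1, 8, 74, 79, 69, 72]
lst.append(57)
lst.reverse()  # [57, 72, 69, 79, 74, 8, 1]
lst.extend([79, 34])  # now [57, 72, 69, 79, 74, 8, 1, 79, 34]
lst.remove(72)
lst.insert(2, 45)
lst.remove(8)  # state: [57, 69, 45, 79, 74, 1, 79, 34]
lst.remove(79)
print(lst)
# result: [57, 69, 45, 74, 1, 79, 34]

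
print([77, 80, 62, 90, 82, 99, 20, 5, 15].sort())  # None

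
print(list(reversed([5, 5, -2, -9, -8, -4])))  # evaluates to [-4, -8, -9, -2, 5, 5]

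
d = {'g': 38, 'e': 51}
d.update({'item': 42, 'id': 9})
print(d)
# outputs {'g': 38, 'e': 51, 'item': 42, 'id': 9}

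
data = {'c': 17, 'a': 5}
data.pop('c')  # 17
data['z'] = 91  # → {'a': 5, 'z': 91}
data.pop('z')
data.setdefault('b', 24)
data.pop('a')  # 5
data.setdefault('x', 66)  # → 66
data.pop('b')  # 24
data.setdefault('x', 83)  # 66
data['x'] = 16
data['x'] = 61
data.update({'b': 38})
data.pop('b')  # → 38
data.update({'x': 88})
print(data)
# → {'x': 88}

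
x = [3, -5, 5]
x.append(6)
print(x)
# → [3, -5, 5, 6]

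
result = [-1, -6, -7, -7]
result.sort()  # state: [-7, -7, -6, -1]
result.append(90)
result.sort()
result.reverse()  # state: [90, -1, -6, -7, -7]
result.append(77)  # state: [90, -1, -6, -7, -7, 77]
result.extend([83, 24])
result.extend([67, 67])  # [90, -1, -6, -7, -7, 77, 83, 24, 67, 67]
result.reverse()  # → [67, 67, 24, 83, 77, -7, -7, -6, -1, 90]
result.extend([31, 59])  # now [67, 67, 24, 83, 77, -7, -7, -6, -1, 90, 31, 59]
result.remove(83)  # [67, 67, 24, 77, -7, -7, -6, -1, 90, 31, 59]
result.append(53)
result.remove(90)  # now [67, 67, 24, 77, -7, -7, -6, -1, 31, 59, 53]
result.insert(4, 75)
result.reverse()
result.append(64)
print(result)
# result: [53, 59, 31, -1, -6, -7, -7, 75, 77, 24, 67, 67, 64]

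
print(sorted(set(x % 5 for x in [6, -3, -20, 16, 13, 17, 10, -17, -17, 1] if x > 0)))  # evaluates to [0, 1, 2, 3]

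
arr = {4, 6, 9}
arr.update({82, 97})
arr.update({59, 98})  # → {4, 6, 9, 59, 82, 97, 98}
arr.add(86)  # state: {4, 6, 9, 59, 82, 86, 97, 98}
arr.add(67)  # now {4, 6, 9, 59, 67, 82, 86, 97, 98}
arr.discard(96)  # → {4, 6, 9, 59, 67, 82, 86, 97, 98}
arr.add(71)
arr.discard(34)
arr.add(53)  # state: {4, 6, 9, 53, 59, 67, 71, 82, 86, 97, 98}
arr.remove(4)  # {6, 9, 53, 59, 67, 71, 82, 86, 97, 98}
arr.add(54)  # {6, 9, 53, 54, 59, 67, 71, 82, 86, 97, 98}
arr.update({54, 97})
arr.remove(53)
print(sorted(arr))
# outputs [6, 9, 54, 59, 67, 71, 82, 86, 97, 98]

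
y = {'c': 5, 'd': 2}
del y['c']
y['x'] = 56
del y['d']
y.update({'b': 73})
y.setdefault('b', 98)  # 73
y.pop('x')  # 56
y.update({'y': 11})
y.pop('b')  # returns 73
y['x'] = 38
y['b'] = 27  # {'y': 11, 'x': 38, 'b': 27}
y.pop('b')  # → 27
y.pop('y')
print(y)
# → {'x': 38}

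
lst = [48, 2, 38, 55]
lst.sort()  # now [2, 38, 48, 55]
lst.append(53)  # [2, 38, 48, 55, 53]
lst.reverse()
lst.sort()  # [2, 38, 48, 53, 55]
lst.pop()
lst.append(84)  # [2, 38, 48, 53, 84]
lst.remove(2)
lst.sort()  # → [38, 48, 53, 84]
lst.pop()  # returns 84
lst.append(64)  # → [38, 48, 53, 64]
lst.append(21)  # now [38, 48, 53, 64, 21]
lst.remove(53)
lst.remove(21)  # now [38, 48, 64]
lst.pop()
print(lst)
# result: [38, 48]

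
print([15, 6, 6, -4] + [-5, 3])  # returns [15, 6, 6, -4, -5, 3]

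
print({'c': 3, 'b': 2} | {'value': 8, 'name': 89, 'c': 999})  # {'c': 999, 'b': 2, 'value': 8, 'name': 89}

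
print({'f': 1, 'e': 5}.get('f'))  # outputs 1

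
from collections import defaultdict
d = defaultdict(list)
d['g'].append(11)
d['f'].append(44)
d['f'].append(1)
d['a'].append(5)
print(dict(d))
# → {'g': [11], 'f': [44, 1], 'a': [5]}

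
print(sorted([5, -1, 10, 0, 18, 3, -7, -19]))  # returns [-19, -7, -1, 0, 3, 5, 10, 18]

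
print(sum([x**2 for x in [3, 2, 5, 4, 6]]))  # 90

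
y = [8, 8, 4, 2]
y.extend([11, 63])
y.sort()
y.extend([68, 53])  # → [2, 4, 8, 8, 11, 63, 68, 53]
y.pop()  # 53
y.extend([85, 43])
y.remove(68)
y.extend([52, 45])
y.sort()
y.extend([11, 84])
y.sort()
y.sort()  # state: [2, 4, 8, 8, 11, 11, 43, 45, 52, 63, 84, 85]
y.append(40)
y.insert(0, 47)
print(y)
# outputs [47, 2, 4, 8, 8, 11, 11, 43, 45, 52, 63, 84, 85, 40]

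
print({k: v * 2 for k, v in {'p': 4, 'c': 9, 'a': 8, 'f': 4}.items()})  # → {'p': 8, 'c': 18, 'a': 16, 'f': 8}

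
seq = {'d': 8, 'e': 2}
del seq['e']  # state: {'d': 8}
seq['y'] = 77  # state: {'d': 8, 'y': 77}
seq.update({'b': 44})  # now {'d': 8, 'y': 77, 'b': 44}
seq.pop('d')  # 8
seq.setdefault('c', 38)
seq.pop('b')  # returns 44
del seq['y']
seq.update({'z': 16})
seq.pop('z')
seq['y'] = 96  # {'c': 38, 'y': 96}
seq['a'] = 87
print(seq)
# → {'c': 38, 'y': 96, 'a': 87}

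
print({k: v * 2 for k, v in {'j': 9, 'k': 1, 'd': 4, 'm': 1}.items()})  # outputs {'j': 18, 'k': 2, 'd': 8, 'm': 2}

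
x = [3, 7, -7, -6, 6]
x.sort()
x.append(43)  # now [-7, -6, 3, 6, 7, 43]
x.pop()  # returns 43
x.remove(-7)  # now [-6, 3, 6, 7]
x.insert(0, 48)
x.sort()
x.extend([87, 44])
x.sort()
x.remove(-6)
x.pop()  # 87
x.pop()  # 48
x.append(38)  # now [3, 6, 7, 44, 38]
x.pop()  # 38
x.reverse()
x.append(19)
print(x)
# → [44, 7, 6, 3, 19]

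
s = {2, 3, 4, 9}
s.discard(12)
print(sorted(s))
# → [2, 3, 4, 9]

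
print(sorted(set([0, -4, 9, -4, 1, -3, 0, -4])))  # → [-4, -3, 0, 1, 9]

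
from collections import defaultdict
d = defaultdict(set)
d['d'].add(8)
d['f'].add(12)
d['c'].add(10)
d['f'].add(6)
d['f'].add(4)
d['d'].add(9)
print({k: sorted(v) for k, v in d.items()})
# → {'d': [8, 9], 'f': [4, 6, 12], 'c': [10]}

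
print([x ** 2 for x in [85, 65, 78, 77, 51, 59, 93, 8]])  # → [7225, 4225, 6084, 5929, 2601, 3481, 8649, 64]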